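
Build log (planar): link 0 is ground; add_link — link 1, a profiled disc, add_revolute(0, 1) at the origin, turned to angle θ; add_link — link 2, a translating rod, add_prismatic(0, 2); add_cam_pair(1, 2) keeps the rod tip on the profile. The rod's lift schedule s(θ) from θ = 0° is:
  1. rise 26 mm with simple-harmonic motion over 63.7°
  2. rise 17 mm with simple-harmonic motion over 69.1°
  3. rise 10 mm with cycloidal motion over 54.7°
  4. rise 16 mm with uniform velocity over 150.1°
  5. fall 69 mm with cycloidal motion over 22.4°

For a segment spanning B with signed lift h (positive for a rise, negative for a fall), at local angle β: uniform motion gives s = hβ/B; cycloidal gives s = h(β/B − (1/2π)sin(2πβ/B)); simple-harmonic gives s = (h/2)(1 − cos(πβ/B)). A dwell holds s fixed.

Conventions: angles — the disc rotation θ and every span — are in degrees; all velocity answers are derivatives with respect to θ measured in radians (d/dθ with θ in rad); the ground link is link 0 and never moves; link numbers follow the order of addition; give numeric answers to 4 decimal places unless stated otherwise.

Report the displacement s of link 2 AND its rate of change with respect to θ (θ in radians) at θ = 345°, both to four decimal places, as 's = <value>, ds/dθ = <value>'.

seg 1 [0°–63.7°] simple-harmonic, h=26: full span → s += 26 → s = 26.0000
seg 2 [63.7°–132.8°] simple-harmonic, h=17: full span → s += 17 → s = 43.0000
seg 3 [132.8°–187.5°] cycloidal, h=10: full span → s += 10 → s = 53.0000
seg 4 [187.5°–337.6°] uniform, h=16: full span → s += 16 → s = 69.0000
seg 5 [337.6°–360°] cycloidal, h=-69: θ=345° here. β=7.4, B=22.4. -69·(0.3304 − sin(2π·0.3304)/(2π)) = -13.1832 → s = 55.8168
velocity in seg [337.6°–360°] (cycloidal), θ in radians: β = 7.4° = 0.1292 rad, B = 22.4° = 0.3910 rad; ds/dθ = (h/B)(1 − cos(2πβ/B)) = ((-69)/0.3910)(1 − cos(2π·0.3304)) = -261.863718 mm/rad

s = 55.8168, ds/dθ = -261.8637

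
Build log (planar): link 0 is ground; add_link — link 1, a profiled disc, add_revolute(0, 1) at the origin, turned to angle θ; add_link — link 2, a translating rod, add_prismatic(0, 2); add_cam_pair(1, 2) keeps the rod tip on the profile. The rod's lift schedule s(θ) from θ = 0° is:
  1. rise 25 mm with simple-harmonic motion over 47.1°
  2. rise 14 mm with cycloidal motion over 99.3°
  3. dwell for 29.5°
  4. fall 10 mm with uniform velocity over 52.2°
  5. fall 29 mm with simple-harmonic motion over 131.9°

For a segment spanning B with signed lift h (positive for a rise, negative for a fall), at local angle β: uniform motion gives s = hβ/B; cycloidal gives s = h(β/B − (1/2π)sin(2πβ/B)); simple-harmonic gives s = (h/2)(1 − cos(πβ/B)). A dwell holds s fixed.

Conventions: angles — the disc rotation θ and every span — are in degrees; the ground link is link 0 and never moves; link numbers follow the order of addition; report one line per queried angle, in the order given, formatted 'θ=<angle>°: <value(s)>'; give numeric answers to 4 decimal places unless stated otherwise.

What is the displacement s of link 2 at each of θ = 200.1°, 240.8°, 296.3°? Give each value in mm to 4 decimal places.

seg 1 [0°–47.1°] simple-harmonic, h=25: full span → s += 25 → s = 25.0000
seg 2 [47.1°–146.4°] cycloidal, h=14: full span → s += 14 → s = 39.0000
seg 3 [146.4°–175.9°] dwell: s stays 39.0000
seg 4 [175.9°–228.1°] uniform, h=-10: θ=200.1° here. β=24.2, B=52.2. -10·24.2/52.2 = -4.6360 → s = 34.3640
seg 4 [175.9°–228.1°] uniform, h=-10: full span → s += -10 → s = 29.0000
seg 5 [228.1°–360°] simple-harmonic, h=-29: θ=240.8° here. β=12.7, B=131.9. -29/2·(1 − cos(π·0.0963)) = -0.6583 → s = 28.3417
seg 5 [228.1°–360°] simple-harmonic, h=-29: θ=296.3° here. β=68.2, B=131.9. -29/2·(1 − cos(π·0.5171)) = -15.2767 → s = 13.7233

θ=200.1°: 34.3640
θ=240.8°: 28.3417
θ=296.3°: 13.7233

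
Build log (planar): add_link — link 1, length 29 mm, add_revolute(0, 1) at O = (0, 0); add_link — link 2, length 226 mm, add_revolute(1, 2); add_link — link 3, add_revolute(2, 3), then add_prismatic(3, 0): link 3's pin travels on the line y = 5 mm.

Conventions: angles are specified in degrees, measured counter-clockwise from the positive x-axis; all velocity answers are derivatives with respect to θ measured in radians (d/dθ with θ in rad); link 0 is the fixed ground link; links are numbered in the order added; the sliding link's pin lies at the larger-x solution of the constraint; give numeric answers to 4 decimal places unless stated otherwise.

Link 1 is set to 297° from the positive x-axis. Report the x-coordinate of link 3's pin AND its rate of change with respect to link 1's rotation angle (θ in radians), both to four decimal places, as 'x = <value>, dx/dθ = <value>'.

geometry: r = 29 mm, L = 226 mm, e = 5 mm
crank pin P = (r cos θ, r sin θ) = (13.165724, -25.839189)
h = r sin θ − e = -25.839189 − 5 = -30.839189
x = r cos θ + √(L² − h²) = 13.165724 + 223.886008 = 237.051732
dx/dθ = −r sin θ − h·r cos θ/√(L² − h²) (θ in radians; h = -30.839189) = 27.652703

x = 237.0517, dx/dθ = 27.6527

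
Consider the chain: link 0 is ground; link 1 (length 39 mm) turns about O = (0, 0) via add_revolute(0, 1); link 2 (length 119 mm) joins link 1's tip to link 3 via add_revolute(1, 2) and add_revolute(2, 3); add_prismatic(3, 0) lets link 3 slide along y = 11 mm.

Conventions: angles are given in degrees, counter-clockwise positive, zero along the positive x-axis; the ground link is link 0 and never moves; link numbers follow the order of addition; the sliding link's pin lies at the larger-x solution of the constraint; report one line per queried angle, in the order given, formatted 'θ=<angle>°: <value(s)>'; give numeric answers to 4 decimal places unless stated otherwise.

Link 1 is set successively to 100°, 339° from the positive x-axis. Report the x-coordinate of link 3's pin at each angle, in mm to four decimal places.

geometry: r = 39 mm, L = 119 mm, e = 11 mm
θ=100°: crank pin P = (r cos θ, r sin θ) = (-6.772279, 38.407502)
θ=100°: h = r sin θ − e = 38.407502 − 11 = 27.407502
θ=100°: x = r cos θ + √(L² − h²) = -6.772279 + 115.800815 = 109.028536
θ=339°: crank pin P = (r cos θ, r sin θ) = (36.409637, -13.976350)
θ=339°: h = r sin θ − e = -13.976350 − 11 = -24.976350
θ=339°: x = r cos θ + √(L² − h²) = 36.409637 + 116.349396 = 152.759033

θ=100°: 109.0285
θ=339°: 152.7590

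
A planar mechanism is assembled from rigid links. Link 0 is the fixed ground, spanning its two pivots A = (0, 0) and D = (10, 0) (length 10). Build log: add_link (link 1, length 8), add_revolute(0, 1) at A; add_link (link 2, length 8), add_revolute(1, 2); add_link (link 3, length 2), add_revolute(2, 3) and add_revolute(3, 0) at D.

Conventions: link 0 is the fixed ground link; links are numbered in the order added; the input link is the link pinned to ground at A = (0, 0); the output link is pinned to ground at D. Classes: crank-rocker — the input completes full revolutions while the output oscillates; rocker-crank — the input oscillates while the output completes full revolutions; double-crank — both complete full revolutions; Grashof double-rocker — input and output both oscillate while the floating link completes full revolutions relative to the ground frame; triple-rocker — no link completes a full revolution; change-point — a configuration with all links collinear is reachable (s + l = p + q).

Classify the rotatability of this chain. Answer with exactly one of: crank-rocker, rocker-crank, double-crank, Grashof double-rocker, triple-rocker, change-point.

lengths: ground=10, input=8, coupler=8, output=2
sorted: s=2 (shortest), l=10 (longest), p+q=16
s + l = 12 vs p + q = 16
s + l < p + q (Grashof) with shortest = output link → rocker-crank

rocker-crank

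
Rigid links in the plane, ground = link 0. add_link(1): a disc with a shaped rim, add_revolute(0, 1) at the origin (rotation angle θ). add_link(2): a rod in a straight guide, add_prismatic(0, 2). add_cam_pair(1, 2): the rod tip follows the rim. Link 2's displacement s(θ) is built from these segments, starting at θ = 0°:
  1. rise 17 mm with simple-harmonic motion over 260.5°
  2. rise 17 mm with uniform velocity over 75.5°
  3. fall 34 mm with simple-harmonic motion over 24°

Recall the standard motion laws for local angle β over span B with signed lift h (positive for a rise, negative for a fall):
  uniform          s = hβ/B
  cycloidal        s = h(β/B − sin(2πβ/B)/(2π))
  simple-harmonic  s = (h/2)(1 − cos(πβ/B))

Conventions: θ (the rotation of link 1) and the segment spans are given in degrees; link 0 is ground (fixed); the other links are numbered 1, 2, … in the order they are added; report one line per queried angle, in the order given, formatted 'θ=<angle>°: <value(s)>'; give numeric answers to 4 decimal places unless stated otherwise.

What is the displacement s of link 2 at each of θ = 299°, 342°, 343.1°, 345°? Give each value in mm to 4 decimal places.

segment 1 (0° to 260.5°, simple-harmonic, h = 17) is passed completely: s = 0.0000 + (17) = 17.0000
θ = 299° falls in segment 2 (260.5° to 336°, uniform, h = 17): β = 299 − 260.5 = 38.5°, B = 75.5°; Δs = 17·38.5/75.5 = 8.6689; s = 17.0000 + 8.6689 = 25.6689
segment 2 (260.5° to 336°, uniform, h = 17) is passed completely: s = 17.0000 + (17) = 34.0000
θ = 342° falls in segment 3 (336° to 360°, simple-harmonic, h = -34): β = 342 − 336 = 6°, B = 24°; Δs = -34/2·(1 − cos(π·0.2500)) = -4.9792; s = 34.0000 − 4.9792 = 29.0208
θ = 343.1° falls in segment 3 (336° to 360°, simple-harmonic, h = -34): β = 343.1 − 336 = 7.1°, B = 24°; Δs = -34/2·(1 − cos(π·0.2958)) = -6.8285; s = 34.0000 − 6.8285 = 27.1715
θ = 345° falls in segment 3 (336° to 360°, simple-harmonic, h = -34): β = 345 − 336 = 9°, B = 24°; Δs = -34/2·(1 − cos(π·0.3750)) = -10.4944; s = 34.0000 − 10.4944 = 23.5056

θ=299°: 25.6689
θ=342°: 29.0208
θ=343.1°: 27.1715
θ=345°: 23.5056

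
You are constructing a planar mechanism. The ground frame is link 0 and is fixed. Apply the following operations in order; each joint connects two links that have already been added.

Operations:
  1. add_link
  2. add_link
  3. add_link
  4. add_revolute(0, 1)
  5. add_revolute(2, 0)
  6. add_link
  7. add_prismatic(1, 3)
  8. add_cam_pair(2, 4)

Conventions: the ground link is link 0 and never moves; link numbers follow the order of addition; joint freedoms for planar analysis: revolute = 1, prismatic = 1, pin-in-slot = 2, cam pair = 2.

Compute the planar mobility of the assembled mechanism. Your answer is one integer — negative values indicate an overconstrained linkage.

ground; <1,0,0>
#1 <2,0,0>
#2 <3,0,0>
#3 <4,0,0>
R:0↔1 J1 <4,1,0>
R:2↔0 J1 <4,2,0>
#4 <5,2,0>
P:1↔3 J1 <5,3,0>
C:2↔4 J2 <5,3,1>
3×4 − 2×3 − 1×1 = 5

M = 5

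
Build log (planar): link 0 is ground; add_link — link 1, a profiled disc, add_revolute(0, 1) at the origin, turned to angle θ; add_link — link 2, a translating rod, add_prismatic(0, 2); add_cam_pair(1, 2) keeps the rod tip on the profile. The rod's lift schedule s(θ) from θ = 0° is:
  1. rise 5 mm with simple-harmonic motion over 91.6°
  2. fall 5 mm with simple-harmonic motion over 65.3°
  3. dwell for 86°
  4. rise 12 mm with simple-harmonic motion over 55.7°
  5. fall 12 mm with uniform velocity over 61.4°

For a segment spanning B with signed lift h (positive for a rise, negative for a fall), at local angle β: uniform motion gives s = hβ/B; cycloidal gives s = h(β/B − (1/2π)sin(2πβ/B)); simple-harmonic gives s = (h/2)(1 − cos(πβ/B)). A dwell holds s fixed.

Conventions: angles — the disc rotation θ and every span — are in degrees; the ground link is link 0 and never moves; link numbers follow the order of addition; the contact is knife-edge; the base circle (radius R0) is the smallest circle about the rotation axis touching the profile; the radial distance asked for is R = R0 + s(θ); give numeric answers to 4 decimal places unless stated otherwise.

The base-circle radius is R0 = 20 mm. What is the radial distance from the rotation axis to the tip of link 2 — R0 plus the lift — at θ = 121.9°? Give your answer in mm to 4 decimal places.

seg 1 [0°–91.6°] simple-harmonic, h=5: full span → s += 5 → s = 5.0000
seg 2 [91.6°–156.9°] simple-harmonic, h=-5: θ=121.9° here. β=30.3, B=65.3. -5/2·(1 − cos(π·0.4640)) = -2.2180 → s = 2.7820
R = R0 + s = 20 + 2.7820 = 22.7820

22.7820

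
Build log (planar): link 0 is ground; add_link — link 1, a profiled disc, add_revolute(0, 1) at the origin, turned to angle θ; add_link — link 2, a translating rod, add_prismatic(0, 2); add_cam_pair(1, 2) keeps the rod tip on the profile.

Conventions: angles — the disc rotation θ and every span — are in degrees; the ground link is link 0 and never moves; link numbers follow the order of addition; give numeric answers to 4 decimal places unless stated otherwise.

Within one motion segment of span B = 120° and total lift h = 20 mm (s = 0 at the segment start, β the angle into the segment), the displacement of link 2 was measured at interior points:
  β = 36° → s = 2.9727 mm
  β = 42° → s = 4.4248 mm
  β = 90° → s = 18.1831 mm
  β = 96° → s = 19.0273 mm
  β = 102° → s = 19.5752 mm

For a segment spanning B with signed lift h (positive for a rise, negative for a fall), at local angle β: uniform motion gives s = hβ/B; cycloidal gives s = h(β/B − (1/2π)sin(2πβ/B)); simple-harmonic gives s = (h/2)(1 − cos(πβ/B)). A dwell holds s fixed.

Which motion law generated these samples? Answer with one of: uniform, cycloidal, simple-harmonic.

candidates at β/B = r: uniform s = h·r (linear in β); cycloidal s = h·(r − sin(2πr)/(2π)); simple-harmonic s = (h/2)(1 − cos(πr))
β=36°: printed 2.9727 | uniform 6.0000, cycloidal 2.9727, simple-harmonic 4.1221
β=42°: printed 4.4248 | uniform 7.0000, cycloidal 4.4248, simple-harmonic 5.4601
β=90°: printed 18.1831 | uniform 15.0000, cycloidal 18.1831, simple-harmonic 17.0711
β=96°: printed 19.0273 | uniform 16.0000, cycloidal 19.0273, simple-harmonic 18.0902
β=102°: printed 19.5752 | uniform 17.0000, cycloidal 19.5752, simple-harmonic 18.9101
only one law matches every sample → cycloidal

cycloidal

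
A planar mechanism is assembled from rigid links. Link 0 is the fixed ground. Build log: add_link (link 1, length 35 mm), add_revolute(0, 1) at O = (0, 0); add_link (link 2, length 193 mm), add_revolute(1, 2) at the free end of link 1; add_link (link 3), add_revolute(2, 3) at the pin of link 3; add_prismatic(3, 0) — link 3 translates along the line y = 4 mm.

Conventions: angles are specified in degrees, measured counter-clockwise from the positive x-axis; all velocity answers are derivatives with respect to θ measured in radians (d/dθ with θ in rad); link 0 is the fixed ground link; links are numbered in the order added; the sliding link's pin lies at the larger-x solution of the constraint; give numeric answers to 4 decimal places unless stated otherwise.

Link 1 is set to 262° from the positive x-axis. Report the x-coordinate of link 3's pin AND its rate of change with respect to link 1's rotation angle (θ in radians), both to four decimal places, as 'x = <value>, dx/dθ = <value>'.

geometry: r = 35 mm, L = 193 mm, e = 4 mm
crank pin P = (r cos θ, r sin θ) = (-4.871059, -34.659382)
h = r sin θ − e = -34.659382 − 4 = -38.659382
x = r cos θ + √(L² − h²) = -4.871059 + 189.088477 = 184.217419
dx/dθ = −r sin θ − h·r cos θ/√(L² − h²) (θ in radians; h = -38.659382) = 33.663488

x = 184.2174, dx/dθ = 33.6635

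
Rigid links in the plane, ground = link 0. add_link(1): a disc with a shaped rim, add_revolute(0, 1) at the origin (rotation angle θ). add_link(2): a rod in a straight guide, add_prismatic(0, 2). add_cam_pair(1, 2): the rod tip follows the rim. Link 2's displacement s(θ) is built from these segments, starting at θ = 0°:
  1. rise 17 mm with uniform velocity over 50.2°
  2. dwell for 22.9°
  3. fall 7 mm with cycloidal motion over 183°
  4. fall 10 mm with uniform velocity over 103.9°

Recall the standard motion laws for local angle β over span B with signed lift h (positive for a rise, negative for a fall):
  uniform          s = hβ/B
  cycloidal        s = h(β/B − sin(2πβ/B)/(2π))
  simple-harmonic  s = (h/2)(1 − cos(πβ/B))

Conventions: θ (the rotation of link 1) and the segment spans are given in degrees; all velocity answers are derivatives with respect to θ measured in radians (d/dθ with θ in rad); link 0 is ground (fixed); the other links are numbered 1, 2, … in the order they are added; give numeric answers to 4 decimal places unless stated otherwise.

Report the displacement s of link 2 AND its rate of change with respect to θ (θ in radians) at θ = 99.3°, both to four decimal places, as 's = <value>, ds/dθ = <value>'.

segment 1 (0° to 50.2°, uniform, h = 17) is passed completely: s = 0.0000 + (17) = 17.0000
segment 2 (50.2° to 73.1°, dwell): s unchanged at 17.0000
θ = 99.3° falls in segment 3 (73.1° to 256.1°, cycloidal, h = -7): β = 99.3 − 73.1 = 26.2°, B = 183°; Δs = -7·(0.1432 − sin(2π·0.1432)/(2π)) = -0.1298; s = 17.0000 − 0.1298 = 16.8702
velocity in seg [73.1°–256.1°] (cycloidal), θ in radians: β = 26.2° = 0.4573 rad, B = 183° = 3.1940 rad; ds/dθ = (h/B)(1 − cos(2πβ/B)) = ((-7)/3.1940)(1 − cos(2π·0.1432)) = -0.828540 mm/rad

s = 16.8702, ds/dθ = -0.8285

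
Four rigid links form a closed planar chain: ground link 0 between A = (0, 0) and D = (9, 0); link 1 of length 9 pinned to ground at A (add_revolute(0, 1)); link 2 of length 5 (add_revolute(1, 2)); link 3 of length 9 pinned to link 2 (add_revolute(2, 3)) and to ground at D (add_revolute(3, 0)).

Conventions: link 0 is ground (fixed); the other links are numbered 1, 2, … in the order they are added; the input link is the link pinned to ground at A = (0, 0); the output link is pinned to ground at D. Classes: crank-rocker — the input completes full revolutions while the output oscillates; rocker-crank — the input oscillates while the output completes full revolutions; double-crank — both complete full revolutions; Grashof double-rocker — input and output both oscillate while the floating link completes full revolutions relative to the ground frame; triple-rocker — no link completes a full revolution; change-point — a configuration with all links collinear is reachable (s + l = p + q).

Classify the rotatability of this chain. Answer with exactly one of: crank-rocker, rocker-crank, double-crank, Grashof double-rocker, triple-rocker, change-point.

lengths: ground=9, input=9, coupler=5, output=9
sorted: s=5 (shortest), l=9 (longest), p+q=18
s + l = 14 vs p + q = 18
s + l < p + q (Grashof) with shortest = coupler link → Grashof double-rocker

Grashof double-rocker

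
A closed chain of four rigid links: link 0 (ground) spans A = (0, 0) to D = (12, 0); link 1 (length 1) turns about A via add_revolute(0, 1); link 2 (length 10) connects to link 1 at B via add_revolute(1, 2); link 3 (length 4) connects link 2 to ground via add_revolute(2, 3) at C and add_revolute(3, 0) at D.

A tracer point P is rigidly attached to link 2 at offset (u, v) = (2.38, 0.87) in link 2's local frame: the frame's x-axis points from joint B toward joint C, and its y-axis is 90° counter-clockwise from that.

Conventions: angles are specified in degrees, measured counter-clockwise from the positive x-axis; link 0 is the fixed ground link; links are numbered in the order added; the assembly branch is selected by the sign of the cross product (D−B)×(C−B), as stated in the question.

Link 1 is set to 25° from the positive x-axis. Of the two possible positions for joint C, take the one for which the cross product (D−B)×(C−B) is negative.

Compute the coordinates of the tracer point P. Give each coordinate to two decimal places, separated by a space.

A=(0,0), D=(12.00,0)
B = A + 1.00·(cos25°, sin25°) = (0.9063, 0.4226)
|BD| = 11.1017
circle(B,10.00) ∩ circle(D,4.00): a=9.3341, h=3.5882
  candidates: C₊=(10.3702,3.6529) cross=39.835; C₋=(10.0970,-3.5183) cross=-39.835
  branch - wants cross < 0 → take C=(10.0970,-3.5183) (cross=-39.835)
ex = (C−B)/|BC| = (0.9191,-0.3941); ey = (0.3941,0.9191)
P = B + 2.38·ex + 0.87·ey = (3.4366,0.2843)

3.44 0.28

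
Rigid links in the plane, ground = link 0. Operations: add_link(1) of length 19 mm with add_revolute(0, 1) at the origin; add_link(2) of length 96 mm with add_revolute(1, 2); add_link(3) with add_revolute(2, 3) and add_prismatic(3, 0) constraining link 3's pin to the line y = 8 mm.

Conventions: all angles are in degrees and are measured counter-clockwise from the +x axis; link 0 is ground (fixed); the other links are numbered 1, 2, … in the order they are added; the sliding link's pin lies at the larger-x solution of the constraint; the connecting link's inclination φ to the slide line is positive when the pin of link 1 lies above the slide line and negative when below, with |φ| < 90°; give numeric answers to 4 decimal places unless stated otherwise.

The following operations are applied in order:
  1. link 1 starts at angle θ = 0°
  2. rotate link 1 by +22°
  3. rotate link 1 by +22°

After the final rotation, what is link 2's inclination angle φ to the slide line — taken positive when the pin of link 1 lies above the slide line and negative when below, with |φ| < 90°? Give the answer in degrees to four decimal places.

geometry: r = 19 mm, L = 96 mm, e = 8 mm; θ starts at 0°
rotate link 1 by +22°: θ ← 0° +22° = 22°
rotate link 1 by +22°: θ ← 22° +22° = 44°
h = r sin θ − e = 13.198509 − 8 = 5.198509
sin φ = h / L = 5.198509 / 96 = 0.05415114
φ = arcsin(0.05415114) = 3.104150°

3.1041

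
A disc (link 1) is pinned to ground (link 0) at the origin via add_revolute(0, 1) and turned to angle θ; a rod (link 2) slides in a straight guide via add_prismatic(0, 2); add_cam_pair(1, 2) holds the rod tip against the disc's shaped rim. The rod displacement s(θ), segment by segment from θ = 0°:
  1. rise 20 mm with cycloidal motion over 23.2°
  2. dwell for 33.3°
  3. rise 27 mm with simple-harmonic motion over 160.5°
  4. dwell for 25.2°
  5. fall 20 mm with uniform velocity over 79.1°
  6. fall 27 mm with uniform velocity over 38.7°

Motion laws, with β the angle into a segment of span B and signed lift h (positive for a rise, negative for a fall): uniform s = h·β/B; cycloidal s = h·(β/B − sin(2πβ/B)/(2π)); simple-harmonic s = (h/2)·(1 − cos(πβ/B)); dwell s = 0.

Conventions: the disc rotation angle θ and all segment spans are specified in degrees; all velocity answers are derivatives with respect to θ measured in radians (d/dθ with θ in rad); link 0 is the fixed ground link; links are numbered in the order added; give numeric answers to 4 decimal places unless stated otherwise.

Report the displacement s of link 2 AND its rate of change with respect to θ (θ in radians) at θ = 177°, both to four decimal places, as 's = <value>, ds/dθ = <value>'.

segment 1 (0° to 23.2°, cycloidal, h = 20) is passed completely: s = 0.0000 + (20) = 20.0000
segment 2 (23.2° to 56.5°, dwell): s unchanged at 20.0000
θ = 177° falls in segment 3 (56.5° to 217°, simple-harmonic, h = 27): β = 177 − 56.5 = 120.5°, B = 160.5°; Δs = 27/2·(1 − cos(π·0.7508)) = 23.0693; s = 20.0000 + 23.0693 = 43.0693
velocity in seg [56.5°–217°] (simple-harmonic), θ in radians: β = 120.5° = 2.1031 rad, B = 160.5° = 2.8013 rad; ds/dθ = (πh/(2B)) sin(πβ/B) = (π·27/(2·2.8013)) sin(π·0.7508) = 10.679503 mm/rad

s = 43.0693, ds/dθ = 10.6795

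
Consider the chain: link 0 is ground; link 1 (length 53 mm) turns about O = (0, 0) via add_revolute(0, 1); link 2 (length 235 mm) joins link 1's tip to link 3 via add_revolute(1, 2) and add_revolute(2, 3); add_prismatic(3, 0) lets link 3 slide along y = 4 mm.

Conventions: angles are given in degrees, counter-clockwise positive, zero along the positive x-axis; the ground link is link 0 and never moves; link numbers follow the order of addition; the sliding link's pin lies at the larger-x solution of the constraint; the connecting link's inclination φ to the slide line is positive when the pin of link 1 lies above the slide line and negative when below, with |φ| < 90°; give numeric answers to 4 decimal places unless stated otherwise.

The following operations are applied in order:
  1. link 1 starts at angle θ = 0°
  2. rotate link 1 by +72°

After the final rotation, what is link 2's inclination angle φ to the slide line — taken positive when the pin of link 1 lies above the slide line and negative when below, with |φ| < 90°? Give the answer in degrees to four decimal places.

geometry: r = 53 mm, L = 235 mm, e = 4 mm; θ starts at 0°
rotate link 1 by +72°: θ ← 0° +72° = 72°
h = r sin θ − e = 50.405995 − 4 = 46.405995
sin φ = h / L = 46.405995 / 235 = 0.19747232
φ = arcsin(0.19747232) = 11.389186°

11.3892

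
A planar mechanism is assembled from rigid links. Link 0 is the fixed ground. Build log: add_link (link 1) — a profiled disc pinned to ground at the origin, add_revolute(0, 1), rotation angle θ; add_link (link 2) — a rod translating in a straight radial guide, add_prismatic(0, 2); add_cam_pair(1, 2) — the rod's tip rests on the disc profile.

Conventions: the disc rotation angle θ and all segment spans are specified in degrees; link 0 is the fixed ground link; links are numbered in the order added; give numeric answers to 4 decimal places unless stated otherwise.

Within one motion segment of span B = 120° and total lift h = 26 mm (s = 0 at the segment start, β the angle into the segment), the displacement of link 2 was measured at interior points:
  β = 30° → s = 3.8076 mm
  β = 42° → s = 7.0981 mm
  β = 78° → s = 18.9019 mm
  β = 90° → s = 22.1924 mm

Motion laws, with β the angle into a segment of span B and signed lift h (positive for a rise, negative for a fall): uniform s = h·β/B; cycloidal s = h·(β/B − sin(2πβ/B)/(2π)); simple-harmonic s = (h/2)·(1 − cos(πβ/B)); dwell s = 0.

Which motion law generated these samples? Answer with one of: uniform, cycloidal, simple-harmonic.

candidates at β/B = r: uniform s = h·r (linear in β); cycloidal s = h·(r − sin(2πr)/(2π)); simple-harmonic s = (h/2)(1 − cos(πr))
β=30°: printed 3.8076 | uniform 6.5000, cycloidal 2.3620, simple-harmonic 3.8076
β=42°: printed 7.0981 | uniform 9.1000, cycloidal 5.7523, simple-harmonic 7.0981
β=78°: printed 18.9019 | uniform 16.9000, cycloidal 20.2477, simple-harmonic 18.9019
β=90°: printed 22.1924 | uniform 19.5000, cycloidal 23.6380, simple-harmonic 22.1924
only one law matches every sample → simple-harmonic

simple-harmonic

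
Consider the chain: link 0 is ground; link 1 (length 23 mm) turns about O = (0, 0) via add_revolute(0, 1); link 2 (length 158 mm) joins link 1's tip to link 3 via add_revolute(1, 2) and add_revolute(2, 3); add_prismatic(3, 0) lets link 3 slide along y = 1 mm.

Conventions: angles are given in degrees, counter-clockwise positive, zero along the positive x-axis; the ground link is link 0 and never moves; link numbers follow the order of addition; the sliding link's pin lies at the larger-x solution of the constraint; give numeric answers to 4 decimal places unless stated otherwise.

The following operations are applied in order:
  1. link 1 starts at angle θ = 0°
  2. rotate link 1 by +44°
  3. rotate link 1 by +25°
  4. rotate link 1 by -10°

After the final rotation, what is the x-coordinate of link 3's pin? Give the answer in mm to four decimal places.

geometry: r = 23 mm, L = 158 mm, e = 1 mm; θ starts at 0°
rotate link 1 by +44°: θ ← 0° +44° = 44°
rotate link 1 by +25°: θ ← 44° +25° = 69°
rotate link 1 by -10°: θ ← 69° -10° = 59°
crank pin P = (r cos θ, r sin θ) = (11.845876, 19.714848)
h = r sin θ − e = 19.714848 − 1 = 18.714848
x = r cos θ + √(L² − h²) = 11.845876 + 156.887713 = 168.733589

168.7336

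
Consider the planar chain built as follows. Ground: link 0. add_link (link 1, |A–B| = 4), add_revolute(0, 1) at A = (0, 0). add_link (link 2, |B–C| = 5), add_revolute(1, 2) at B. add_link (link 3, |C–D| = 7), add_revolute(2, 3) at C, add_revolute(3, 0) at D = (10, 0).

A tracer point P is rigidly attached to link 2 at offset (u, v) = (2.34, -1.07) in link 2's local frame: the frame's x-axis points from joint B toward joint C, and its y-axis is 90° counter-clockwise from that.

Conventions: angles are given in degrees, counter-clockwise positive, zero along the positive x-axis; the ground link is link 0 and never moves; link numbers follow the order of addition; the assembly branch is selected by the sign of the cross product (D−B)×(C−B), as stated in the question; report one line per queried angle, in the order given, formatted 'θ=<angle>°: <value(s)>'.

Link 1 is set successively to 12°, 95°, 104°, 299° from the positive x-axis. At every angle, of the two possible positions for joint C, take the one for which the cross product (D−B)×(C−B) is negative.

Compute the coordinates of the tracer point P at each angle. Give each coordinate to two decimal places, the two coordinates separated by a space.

A=(0,0), D=(10.00,0)
θ=12°: B = A + 4.00·(cos12°, sin12°) = (3.9126, 0.8316)
θ=12°: |BD| = 6.1440
θ=12°: circle(B,5.00) ∩ circle(D,7.00): a=1.1188, h=4.8732
θ=12°:   candidates: C₊=(5.6808,5.5086) cross=29.941; C₋=(4.3615,-4.1482) cross=-29.941
θ=12°:   branch - wants cross < 0 → take C=(4.3615,-4.1482) (cross=-29.941)
θ=12°: ex = (C−B)/|BC| = (0.0898,-0.9960); ey = (0.9960,0.0898)
θ=12°: P = B + 2.34·ex + -1.07·ey = (3.0570,-1.5950)
θ=95°: B = A + 4.00·(cos95°, sin95°) = (-0.3486, 3.9848)
θ=95°: |BD| = 11.0893
θ=95°: circle(B,5.00) ∩ circle(D,7.00): a=4.4625, h=2.2552
θ=95°:   candidates: C₊=(4.6262,4.4858) cross=25.008; C₋=(3.0055,0.2767) cross=-25.008
θ=95°:   branch - wants cross < 0 → take C=(3.0055,0.2767) (cross=-25.008)
θ=95°: ex = (C−B)/|BC| = (0.6708,-0.7416); ey = (0.7416,0.6708)
θ=95°: P = B + 2.34·ex + -1.07·ey = (0.4276,1.5316)
θ=104°: B = A + 4.00·(cos104°, sin104°) = (-0.9677, 3.8812)
θ=104°: |BD| = 11.6342
θ=104°: circle(B,5.00) ∩ circle(D,7.00): a=4.7856, h=1.4483
θ=104°:   candidates: C₊=(4.0270,3.6501) cross=16.850; C₋=(3.0606,0.9193) cross=-16.850
θ=104°:   branch - wants cross < 0 → take C=(3.0606,0.9193) (cross=-16.850)
θ=104°: ex = (C−B)/|BC| = (0.8057,-0.5924); ey = (0.5924,0.8057)
θ=104°: P = B + 2.34·ex + -1.07·ey = (0.2837,1.6330)
θ=299°: B = A + 4.00·(cos299°, sin299°) = (1.9392, -3.4985)
θ=299°: |BD| = 8.7872
θ=299°: circle(B,5.00) ∩ circle(D,7.00): a=3.0280, h=3.9789
θ=299°:   candidates: C₊=(3.1328,1.3570) cross=34.963; C₋=(6.3010,-5.9429) cross=-34.963
θ=299°:   branch - wants cross < 0 → take C=(6.3010,-5.9429) (cross=-34.963)
θ=299°: ex = (C−B)/|BC| = (0.8724,-0.4889); ey = (0.4889,0.8724)
θ=299°: P = B + 2.34·ex + -1.07·ey = (3.4575,-5.5759)

θ=12°: 3.06 -1.59
θ=95°: 0.43 1.53
θ=104°: 0.28 1.63
θ=299°: 3.46 -5.58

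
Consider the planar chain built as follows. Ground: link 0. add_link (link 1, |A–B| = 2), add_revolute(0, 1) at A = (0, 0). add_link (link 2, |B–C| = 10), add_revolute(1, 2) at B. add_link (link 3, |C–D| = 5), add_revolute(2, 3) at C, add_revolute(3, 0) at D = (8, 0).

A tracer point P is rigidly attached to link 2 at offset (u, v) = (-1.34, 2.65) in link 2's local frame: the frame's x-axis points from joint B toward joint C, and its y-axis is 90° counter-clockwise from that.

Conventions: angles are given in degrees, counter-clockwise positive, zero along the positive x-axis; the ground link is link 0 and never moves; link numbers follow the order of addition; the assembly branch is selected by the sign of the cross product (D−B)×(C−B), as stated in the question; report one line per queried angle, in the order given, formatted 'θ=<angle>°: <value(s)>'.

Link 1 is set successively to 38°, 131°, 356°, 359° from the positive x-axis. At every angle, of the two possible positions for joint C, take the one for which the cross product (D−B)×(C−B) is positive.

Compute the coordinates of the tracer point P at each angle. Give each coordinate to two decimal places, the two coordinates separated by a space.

A=(0,0), D=(8.00,0)
θ=38°: B = A + 2.00·(cos38°, sin38°) = (1.5760, 1.2313)
θ=38°: |BD| = 6.5409
θ=38°: circle(B,10.00) ∩ circle(D,5.00): a=9.0036, h=4.3515
θ=38°:   candidates: C₊=(11.2378,3.8101) cross=28.463; C₋=(9.5995,-4.7373) cross=-28.463
θ=38°:   branch + wants cross > 0 → take C=(11.2378,3.8101) (cross=28.463)
θ=38°: ex = (C−B)/|BC| = (0.9662,0.2579); ey = (-0.2579,0.9662)
θ=38°: P = B + -1.34·ex + 2.65·ey = (-0.4020,3.4461)
θ=131°: B = A + 2.00·(cos131°, sin131°) = (-1.3121, 1.5094)
θ=131°: |BD| = 9.4337
θ=131°: circle(B,10.00) ∩ circle(D,5.00): a=8.6920, h=4.9447
θ=131°:   candidates: C₊=(8.0590,4.9997) cross=46.646; C₋=(6.4767,-4.7623) cross=-46.646
θ=131°:   branch + wants cross > 0 → take C=(8.0590,4.9997) (cross=46.646)
θ=131°: ex = (C−B)/|BC| = (0.9371,0.3490); ey = (-0.3490,0.9371)
θ=131°: P = B + -1.34·ex + 2.65·ey = (-3.4928,3.5251)
θ=356°: B = A + 2.00·(cos356°, sin356°) = (1.9951, -0.1395)
θ=356°: |BD| = 6.0065
θ=356°: circle(B,10.00) ∩ circle(D,5.00): a=9.2465, h=3.8082
θ=356°:   candidates: C₊=(11.1507,3.8824) cross=22.874; C₋=(11.3276,-3.7319) cross=-22.874
θ=356°:   branch + wants cross > 0 → take C=(11.1507,3.8824) (cross=22.874)
θ=356°: ex = (C−B)/|BC| = (0.9156,0.4022); ey = (-0.4022,0.9156)
θ=356°: P = B + -1.34·ex + 2.65·ey = (-0.2975,1.7478)
θ=359°: B = A + 2.00·(cos359°, sin359°) = (1.9997, -0.0349)
θ=359°: |BD| = 6.0004
θ=359°: circle(B,10.00) ∩ circle(D,5.00): a=9.2498, h=3.8002
θ=359°:   candidates: C₊=(11.2272,3.8190) cross=22.803; C₋=(11.2714,-3.7812) cross=-22.803
θ=359°:   branch + wants cross > 0 → take C=(11.2272,3.8190) (cross=22.803)
θ=359°: ex = (C−B)/|BC| = (0.9228,0.3854); ey = (-0.3854,0.9228)
θ=359°: P = B + -1.34·ex + 2.65·ey = (-0.2581,1.8940)

θ=38°: -0.40 3.45
θ=131°: -3.49 3.53
θ=356°: -0.30 1.75
θ=359°: -0.26 1.89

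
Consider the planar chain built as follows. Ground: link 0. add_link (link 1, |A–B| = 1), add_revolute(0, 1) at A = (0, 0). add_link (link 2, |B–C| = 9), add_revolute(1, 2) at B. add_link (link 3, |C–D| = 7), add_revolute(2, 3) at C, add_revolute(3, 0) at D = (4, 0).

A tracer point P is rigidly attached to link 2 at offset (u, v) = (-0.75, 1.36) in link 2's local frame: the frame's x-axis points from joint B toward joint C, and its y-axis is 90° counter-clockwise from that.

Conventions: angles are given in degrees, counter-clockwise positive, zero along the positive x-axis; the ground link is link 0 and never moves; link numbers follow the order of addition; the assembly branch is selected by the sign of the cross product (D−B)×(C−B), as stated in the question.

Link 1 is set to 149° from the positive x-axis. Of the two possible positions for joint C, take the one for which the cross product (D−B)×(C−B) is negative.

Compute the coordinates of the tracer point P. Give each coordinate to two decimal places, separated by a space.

A=(0,0), D=(4.00,0)
B = A + 1.00·(cos149°, sin149°) = (-0.8572, 0.5150)
|BD| = 4.8844
circle(B,9.00) ∩ circle(D,7.00): a=5.7179, h=6.9502
  candidates: C₊=(5.5618,6.8236) cross=33.948; C₋=(4.0960,-6.9993) cross=-33.948
  branch - wants cross < 0 → take C=(4.0960,-6.9993) (cross=-33.948)
ex = (C−B)/|BC| = (0.5504,-0.8349); ey = (0.8349,0.5504)
P = B + -0.75·ex + 1.36·ey = (-0.1344,1.8897)

-0.13 1.89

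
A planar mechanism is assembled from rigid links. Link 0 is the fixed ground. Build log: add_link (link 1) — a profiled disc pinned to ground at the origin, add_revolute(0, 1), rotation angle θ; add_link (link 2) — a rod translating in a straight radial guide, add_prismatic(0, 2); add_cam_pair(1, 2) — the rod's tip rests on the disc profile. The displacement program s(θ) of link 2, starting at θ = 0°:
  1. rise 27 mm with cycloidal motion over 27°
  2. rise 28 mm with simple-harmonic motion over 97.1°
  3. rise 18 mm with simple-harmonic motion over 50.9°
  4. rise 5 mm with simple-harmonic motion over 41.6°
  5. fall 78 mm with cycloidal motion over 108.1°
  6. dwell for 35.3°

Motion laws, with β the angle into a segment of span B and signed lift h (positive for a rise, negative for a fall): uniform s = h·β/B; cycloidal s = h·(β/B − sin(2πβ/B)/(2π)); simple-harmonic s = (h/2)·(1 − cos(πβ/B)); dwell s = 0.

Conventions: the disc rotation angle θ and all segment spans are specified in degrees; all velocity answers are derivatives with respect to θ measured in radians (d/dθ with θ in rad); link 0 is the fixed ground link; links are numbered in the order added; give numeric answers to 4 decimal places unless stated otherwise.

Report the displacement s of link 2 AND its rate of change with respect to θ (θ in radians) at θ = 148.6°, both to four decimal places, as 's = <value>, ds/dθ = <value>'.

seg 1 [0°–27°] cycloidal, h=27: full span → s += 27 → s = 27.0000
seg 2 [27°–124.1°] simple-harmonic, h=28: full span → s += 28 → s = 55.0000
seg 3 [124.1°–175°] simple-harmonic, h=18: θ=148.6° here. β=24.5, B=50.9. 18/2·(1 − cos(π·0.4813)) = 8.4726 → s = 63.4726
velocity in seg [124.1°–175°] (simple-harmonic), θ in radians: β = 24.5° = 0.4276 rad, B = 50.9° = 0.8884 rad; ds/dθ = (πh/(2B)) sin(πβ/B) = (π·18/(2·0.8884)) sin(π·0.4813) = 31.772416 mm/rad

s = 63.4726, ds/dθ = 31.7724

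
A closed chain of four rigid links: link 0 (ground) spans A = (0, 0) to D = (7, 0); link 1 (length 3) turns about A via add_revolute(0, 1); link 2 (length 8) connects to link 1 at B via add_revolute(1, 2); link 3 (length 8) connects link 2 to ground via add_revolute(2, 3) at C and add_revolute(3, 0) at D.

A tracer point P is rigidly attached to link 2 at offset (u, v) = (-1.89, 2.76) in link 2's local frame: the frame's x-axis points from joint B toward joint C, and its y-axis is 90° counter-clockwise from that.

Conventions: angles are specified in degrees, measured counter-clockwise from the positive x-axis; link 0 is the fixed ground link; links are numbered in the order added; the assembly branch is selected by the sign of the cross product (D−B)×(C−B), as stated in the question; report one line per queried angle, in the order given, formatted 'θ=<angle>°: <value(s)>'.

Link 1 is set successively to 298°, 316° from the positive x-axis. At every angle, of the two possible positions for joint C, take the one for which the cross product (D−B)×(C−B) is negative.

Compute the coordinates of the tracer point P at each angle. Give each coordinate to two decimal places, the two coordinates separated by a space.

A=(0,0), D=(7.00,0)
θ=298°: B = A + 3.00·(cos298°, sin298°) = (1.4084, -2.6488)
θ=298°: |BD| = 6.1873
θ=298°: circle(B,8.00) ∩ circle(D,8.00): a=3.0936, h=7.3776
θ=298°:   candidates: C₊=(1.0458,5.3429) cross=45.647; C₋=(7.3627,-7.9918) cross=-45.647
θ=298°:   branch - wants cross < 0 → take C=(7.3627,-7.9918) (cross=-45.647)
θ=298°: ex = (C−B)/|BC| = (0.7443,-0.6679); ey = (0.6679,0.7443)
θ=298°: P = B + -1.89·ex + 2.76·ey = (1.8450,0.6676)
θ=316°: B = A + 3.00·(cos316°, sin316°) = (2.1580, -2.0840)
θ=316°: |BD| = 5.2714
θ=316°: circle(B,8.00) ∩ circle(D,8.00): a=2.6357, h=7.5533
θ=316°:   candidates: C₊=(1.5929,5.8960) cross=39.817; C₋=(7.5651,-7.9800) cross=-39.817
θ=316°:   branch - wants cross < 0 → take C=(7.5651,-7.9800) (cross=-39.817)
θ=316°: ex = (C−B)/|BC| = (0.6759,-0.7370); ey = (0.7370,0.6759)
θ=316°: P = B + -1.89·ex + 2.76·ey = (2.9147,1.1744)

θ=298°: 1.85 0.67
θ=316°: 2.91 1.17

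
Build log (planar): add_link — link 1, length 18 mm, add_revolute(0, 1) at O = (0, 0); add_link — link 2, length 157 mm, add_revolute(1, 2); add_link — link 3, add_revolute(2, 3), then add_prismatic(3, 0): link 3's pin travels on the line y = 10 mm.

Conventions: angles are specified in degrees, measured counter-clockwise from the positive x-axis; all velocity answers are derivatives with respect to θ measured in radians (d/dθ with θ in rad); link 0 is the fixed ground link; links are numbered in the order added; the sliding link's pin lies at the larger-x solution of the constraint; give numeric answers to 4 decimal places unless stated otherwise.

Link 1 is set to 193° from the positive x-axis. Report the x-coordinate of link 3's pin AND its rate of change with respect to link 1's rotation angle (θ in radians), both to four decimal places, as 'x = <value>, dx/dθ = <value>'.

geometry: r = 18 mm, L = 157 mm, e = 10 mm
crank pin P = (r cos θ, r sin θ) = (-17.538661, -4.049119)
h = r sin θ − e = -4.049119 − 10 = -14.049119
x = r cos θ + √(L² − h²) = -17.538661 + 156.370145 = 138.831484
dx/dθ = −r sin θ − h·r cos θ/√(L² − h²) (θ in radians; h = -14.049119) = 2.473353

x = 138.8315, dx/dθ = 2.4734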